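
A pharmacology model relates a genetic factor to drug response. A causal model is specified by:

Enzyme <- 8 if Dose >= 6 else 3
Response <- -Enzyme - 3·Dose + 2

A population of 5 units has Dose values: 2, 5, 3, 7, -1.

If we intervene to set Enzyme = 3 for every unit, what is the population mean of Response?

-10.6

Every unit gets Enzyme=3 under the intervention. Response values become -7, -16, -10, -22, 2; E[Response|do(Enzyme=3)] = -10.6.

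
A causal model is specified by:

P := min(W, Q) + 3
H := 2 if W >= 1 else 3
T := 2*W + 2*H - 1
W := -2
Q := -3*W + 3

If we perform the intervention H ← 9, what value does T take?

13

do(H=9) replaces the equation H := 2 if W >= 1 else 3 with the constant H = 9.
T = 2*W + 2*H - 1  [with W=-2, H=9]  = 13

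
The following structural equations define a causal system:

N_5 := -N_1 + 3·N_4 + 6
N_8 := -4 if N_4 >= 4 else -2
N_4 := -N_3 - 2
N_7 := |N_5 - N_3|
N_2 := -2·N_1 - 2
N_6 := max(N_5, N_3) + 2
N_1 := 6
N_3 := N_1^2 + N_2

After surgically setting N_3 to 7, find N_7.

The intervention breaks the incoming arrows to N_3: N_3 := N_1^2 + N_2 no longer applies, and N_3 = 7.
N_4 = -N_3 - 2  [with N_3=7]  = -9
N_5 = -N_1 + 3·N_4 + 6  [with N_1=6, N_4=-9]  = -27
N_7 = |N_5 - N_3|  [with N_5=-27, N_3=7]  = 34

34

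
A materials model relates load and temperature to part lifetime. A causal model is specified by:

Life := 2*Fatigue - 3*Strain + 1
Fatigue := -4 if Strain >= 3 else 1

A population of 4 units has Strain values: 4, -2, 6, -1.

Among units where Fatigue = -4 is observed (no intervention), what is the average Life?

-22

E[Life|Fatigue=-4] averages over only the 2 units with Fatigue=-4 (Strain = 4, 6): Life = -19, -25, mean -22.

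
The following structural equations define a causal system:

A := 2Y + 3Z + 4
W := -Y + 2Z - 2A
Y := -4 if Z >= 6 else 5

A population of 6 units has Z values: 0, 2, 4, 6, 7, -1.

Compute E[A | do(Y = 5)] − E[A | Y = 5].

5.25

do(Y=5) breaks Y's dependence on Z. With Y=5 fixed, A across the units is 14, 20, 26, 32, 35, 11, mean 23.
E[A|Y=5] averages over only the 4 units with Y=5 (Z = 0, 2, 4, -1): A = 14, 20, 26, 11, mean 17.75.
Difference = 23 − 17.75 = 5.25.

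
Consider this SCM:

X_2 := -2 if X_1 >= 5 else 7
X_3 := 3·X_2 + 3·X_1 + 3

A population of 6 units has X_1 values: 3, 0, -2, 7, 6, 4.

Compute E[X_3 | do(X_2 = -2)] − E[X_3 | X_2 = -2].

Under do(X_2=-2), X_2's equation is replaced by X_2=-2 for every unit. Per-unit X_3: 6, -3, -9, 18, 15, 9. Mean = 6.
Conditioning on X_2=-2 selects the 2 unit(s) with X_1 ∈ {7, 6}. Their X_3 values: 18, 15. Mean = 16.5.
Difference = 6 − 16.5 = -10.5.

-10.5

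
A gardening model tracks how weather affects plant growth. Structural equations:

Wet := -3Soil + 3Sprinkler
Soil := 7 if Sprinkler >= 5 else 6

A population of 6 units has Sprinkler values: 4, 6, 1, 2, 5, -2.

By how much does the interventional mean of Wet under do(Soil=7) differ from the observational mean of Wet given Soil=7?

-8.5

The intervention sets Soil=7 in all 6 units regardless of Sprinkler. Recomputing Wet per unit gives -9, -3, -18, -15, -6, -27; average -13.
Conditioning on Soil=7 selects the 2 unit(s) with Sprinkler ∈ {6, 5}. Their Wet values: -3, -6. Mean = -4.5.
Difference = -13 − (-4.5) = -8.5.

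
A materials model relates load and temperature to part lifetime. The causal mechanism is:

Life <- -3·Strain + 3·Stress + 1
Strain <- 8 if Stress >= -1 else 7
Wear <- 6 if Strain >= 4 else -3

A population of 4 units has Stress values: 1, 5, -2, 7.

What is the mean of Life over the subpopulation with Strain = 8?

-10

E[Life|Strain=8] averages over only the 3 units with Strain=8 (Stress = 1, 5, 7): Life = -20, -8, -2, mean -10.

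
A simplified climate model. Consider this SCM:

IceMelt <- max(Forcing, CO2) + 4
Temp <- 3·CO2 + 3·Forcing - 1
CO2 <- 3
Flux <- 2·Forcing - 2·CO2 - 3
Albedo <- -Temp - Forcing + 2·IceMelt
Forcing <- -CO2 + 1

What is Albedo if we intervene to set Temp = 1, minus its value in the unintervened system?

do(Temp=1) replaces the equation Temp <- 3·CO2 + 3·Forcing - 1 with the constant Temp = 1.
Forcing = -CO2 + 1  [with CO2=3]  = -2
IceMelt = max(Forcing, CO2) + 4  [with Forcing=-2, CO2=3]  = 7
Albedo = -Temp - Forcing + 2·IceMelt  [with Temp=1, Forcing=-2, IceMelt=7]  = 15
Without intervention: Forcing = -CO2 + 1  [with CO2=3]  = -2; Temp = 3·CO2 + 3·Forcing - 1  [with CO2=3, Forcing=-2]  = 2; IceMelt = max(Forcing, CO2) + 4  [with Forcing=-2, CO2=3]  = 7; Albedo = -Temp - Forcing + 2·IceMelt  [with Temp=2, Forcing=-2, IceMelt=7]  = 14.
Change = 15 − 14 = 1.

1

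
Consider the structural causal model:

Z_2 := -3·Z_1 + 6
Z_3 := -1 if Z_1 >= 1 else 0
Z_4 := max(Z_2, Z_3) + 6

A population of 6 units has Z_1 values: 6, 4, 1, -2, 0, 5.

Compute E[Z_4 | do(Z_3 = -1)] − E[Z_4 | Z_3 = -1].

3

Every unit gets Z_3=-1 under the intervention. Z_4 values become 5, 5, 9, 18, 12, 5; E[Z_4|do(Z_3=-1)] = 9.
Conditioning on Z_3=-1 selects the 4 unit(s) with Z_1 ∈ {6, 4, 1, 5}. Their Z_4 values: 5, 5, 9, 5. Mean = 6.
Difference = 9 − 6 = 3.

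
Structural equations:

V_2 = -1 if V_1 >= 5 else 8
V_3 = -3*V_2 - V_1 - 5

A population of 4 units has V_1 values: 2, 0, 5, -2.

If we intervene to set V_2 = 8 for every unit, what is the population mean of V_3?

The intervention sets V_2=8 in all 4 units regardless of V_1. Recomputing V_3 per unit gives -31, -29, -34, -27; average -30.25.

-30.25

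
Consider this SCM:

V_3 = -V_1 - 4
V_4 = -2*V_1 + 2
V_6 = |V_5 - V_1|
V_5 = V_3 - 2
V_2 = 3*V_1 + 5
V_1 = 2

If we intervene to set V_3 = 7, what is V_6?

3

The intervention breaks the incoming arrows to V_3: V_3 = -V_1 - 4 no longer applies, and V_3 = 7.
V_5 = V_3 - 2  [with V_3=7]  = 5
V_6 = |V_5 - V_1|  [with V_5=5, V_1=2]  = 3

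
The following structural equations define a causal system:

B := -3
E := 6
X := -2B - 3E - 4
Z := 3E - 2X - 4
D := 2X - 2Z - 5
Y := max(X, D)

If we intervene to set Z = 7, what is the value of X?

-16

Under do(Z=7), the mechanism Z := 3E - 2X - 4 is discarded; Z is fixed at 7.
Since X is not a descendant of the intervened variable, it is unaffected.
X = -2B - 3E - 4  [with B=-3, E=6]  = -16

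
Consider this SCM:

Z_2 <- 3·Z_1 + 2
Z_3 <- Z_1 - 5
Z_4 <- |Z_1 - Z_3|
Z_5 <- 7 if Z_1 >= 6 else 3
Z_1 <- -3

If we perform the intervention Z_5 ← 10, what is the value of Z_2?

-7

Under do(Z_5=10), the mechanism Z_5 <- 7 if Z_1 >= 6 else 3 is discarded; Z_5 is fixed at 10.
No directed path runs from Z_5 to Z_2, so Z_2 keeps its natural value.
Z_2 = 3·Z_1 + 2  [with Z_1=-3]  = -7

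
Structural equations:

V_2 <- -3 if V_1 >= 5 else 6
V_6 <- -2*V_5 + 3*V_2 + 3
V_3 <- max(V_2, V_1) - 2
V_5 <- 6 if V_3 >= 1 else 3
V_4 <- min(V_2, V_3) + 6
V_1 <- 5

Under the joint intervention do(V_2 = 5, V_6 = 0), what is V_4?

The joint intervention fixes V_2 = 5, V_6 = 0, removing each variable's own equation.
V_3 = max(V_2, V_1) - 2  [with V_2=5, V_1=5]  = 3
V_4 = min(V_2, V_3) + 6  [with V_2=5, V_3=3]  = 9

9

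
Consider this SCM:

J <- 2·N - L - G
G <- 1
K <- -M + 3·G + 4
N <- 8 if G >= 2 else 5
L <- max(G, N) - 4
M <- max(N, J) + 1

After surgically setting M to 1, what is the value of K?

The intervention breaks the incoming arrows to M: M <- max(N, J) + 1 no longer applies, and M = 1.
K = -M + 3·G + 4  [with M=1, G=1]  = 6

6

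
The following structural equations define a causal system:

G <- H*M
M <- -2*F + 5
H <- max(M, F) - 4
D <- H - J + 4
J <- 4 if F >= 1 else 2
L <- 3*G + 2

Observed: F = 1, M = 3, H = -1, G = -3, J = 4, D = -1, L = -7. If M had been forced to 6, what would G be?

12

Under do(M=6), the mechanism M <- -2*F + 5 is discarded; M is fixed at 6.
H = max(M, F) - 4  [with M=6, F=1]  = 2
G = H*M  [with H=2, M=6]  = 12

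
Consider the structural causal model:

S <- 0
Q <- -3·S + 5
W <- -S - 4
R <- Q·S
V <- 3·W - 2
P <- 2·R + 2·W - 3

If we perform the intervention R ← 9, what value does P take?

7

Under do(R=9), the mechanism R <- Q·S is discarded; R is fixed at 9.
W = -S - 4  [with S=0]  = -4
P = 2·R + 2·W - 3  [with R=9, W=-4]  = 7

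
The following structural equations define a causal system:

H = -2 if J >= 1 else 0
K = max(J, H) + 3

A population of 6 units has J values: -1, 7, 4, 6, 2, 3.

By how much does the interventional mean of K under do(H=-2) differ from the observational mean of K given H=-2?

Every unit gets H=-2 under the intervention. K values become 2, 10, 7, 9, 5, 6; E[K|do(H=-2)] = 6.5.
E[K|H=-2] averages over only the 5 units with H=-2 (J = 7, 4, 6, 2, 3): K = 10, 7, 9, 5, 6, mean 7.4.
Difference = 6.5 − 7.4 = -0.9.

-0.9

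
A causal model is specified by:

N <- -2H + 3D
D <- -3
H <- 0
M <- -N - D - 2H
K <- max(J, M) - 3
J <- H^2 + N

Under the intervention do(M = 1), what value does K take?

-2

The intervention breaks the incoming arrows to M: M <- -N - D - 2H no longer applies, and M = 1.
N = -2H + 3D  [with H=0, D=-3]  = -9
J = H^2 + N  [with H=0, N=-9]  = -9
K = max(J, M) - 3  [with J=-9, M=1]  = -2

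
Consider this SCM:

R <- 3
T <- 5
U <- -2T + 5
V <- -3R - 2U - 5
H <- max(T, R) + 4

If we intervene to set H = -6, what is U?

do(H=-6) replaces the equation H <- max(T, R) + 4 with the constant H = -6.
U is not downstream of the intervention, so its value is determined by the original equations.
U = -2T + 5  [with T=5]  = -5

-5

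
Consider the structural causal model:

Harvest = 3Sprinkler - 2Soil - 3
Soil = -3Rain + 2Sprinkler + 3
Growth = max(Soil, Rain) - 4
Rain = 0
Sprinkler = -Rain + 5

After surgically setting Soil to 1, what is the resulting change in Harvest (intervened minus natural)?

do(Soil=1) replaces the equation Soil = -3Rain + 2Sprinkler + 3 with the constant Soil = 1.
Sprinkler = -Rain + 5  [with Rain=0]  = 5
Harvest = 3Sprinkler - 2Soil - 3  [with Sprinkler=5, Soil=1]  = 10
Without intervention: Sprinkler = -Rain + 5  [with Rain=0]  = 5; Soil = -3Rain + 2Sprinkler + 3  [with Rain=0, Sprinkler=5]  = 13; Harvest = 3Sprinkler - 2Soil - 3  [with Sprinkler=5, Soil=13]  = -14.
Change = 10 − (-14) = 24.

24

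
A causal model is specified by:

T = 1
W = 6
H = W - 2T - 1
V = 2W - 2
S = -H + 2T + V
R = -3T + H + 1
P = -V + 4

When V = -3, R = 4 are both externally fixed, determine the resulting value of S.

Setting V = -3, R = 4 by intervention discards those variables' equations.
H = W - 2T - 1  [with W=6, T=1]  = 3
S = -H + 2T + V  [with H=3, T=1, V=-3]  = -4

-4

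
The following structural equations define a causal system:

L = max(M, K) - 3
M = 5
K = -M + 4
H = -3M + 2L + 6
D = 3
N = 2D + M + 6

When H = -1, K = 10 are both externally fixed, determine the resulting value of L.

Under do(H = -1, K = 10), each intervened variable's structural equation is replaced by its fixed value.
L = max(M, K) - 3  [with M=5, K=10]  = 7

7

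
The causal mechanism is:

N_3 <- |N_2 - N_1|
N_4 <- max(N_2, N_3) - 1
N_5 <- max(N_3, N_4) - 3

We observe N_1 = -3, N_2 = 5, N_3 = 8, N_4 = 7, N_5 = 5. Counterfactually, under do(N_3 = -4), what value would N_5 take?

1

do(N_3=-4) replaces the equation N_3 <- |N_2 - N_1| with the constant N_3 = -4.
N_4 = max(N_2, N_3) - 1  [with N_2=5, N_3=-4]  = 4
N_5 = max(N_3, N_4) - 3  [with N_3=-4, N_4=4]  = 1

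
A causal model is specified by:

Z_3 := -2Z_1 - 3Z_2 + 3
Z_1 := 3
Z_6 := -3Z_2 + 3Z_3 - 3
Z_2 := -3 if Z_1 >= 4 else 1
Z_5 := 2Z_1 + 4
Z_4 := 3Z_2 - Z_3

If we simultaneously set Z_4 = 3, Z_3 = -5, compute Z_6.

-21

The joint intervention fixes Z_4 = 3, Z_3 = -5, removing each variable's own equation.
Z_2 = -3 if Z_1 >= 4 else 1  [with Z_1=3]  = 1
Z_6 = -3Z_2 + 3Z_3 - 3  [with Z_2=1, Z_3=-5]  = -21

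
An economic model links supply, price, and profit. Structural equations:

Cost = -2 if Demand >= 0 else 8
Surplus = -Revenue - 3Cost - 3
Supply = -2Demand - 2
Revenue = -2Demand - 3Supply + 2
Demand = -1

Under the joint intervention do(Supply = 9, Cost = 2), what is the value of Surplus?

14

Under do(Supply = 9, Cost = 2), each intervened variable's structural equation is replaced by its fixed value.
Revenue = -2Demand - 3Supply + 2  [with Demand=-1, Supply=9]  = -23
Surplus = -Revenue - 3Cost - 3  [with Revenue=-23, Cost=2]  = 14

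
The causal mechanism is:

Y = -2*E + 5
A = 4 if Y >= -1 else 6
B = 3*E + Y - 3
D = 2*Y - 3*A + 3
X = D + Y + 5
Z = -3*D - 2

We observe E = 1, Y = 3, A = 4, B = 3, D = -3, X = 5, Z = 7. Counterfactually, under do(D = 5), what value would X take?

13

The intervention breaks the incoming arrows to D: D = 2*Y - 3*A + 3 no longer applies, and D = 5.
Y = -2*E + 5  [with E=1]  = 3
X = D + Y + 5  [with D=5, Y=3]  = 13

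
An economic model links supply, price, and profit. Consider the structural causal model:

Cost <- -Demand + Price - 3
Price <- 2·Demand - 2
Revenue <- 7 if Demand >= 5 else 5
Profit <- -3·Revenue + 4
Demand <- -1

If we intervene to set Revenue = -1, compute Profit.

Intervening sets Revenue = -1 and removes its equation (Revenue <- 7 if Demand >= 5 else 5).
Profit = -3·Revenue + 4  [with Revenue=-1]  = 7

7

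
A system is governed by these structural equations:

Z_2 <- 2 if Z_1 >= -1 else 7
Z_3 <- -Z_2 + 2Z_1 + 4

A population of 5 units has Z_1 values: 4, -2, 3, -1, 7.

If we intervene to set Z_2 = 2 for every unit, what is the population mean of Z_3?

Under do(Z_2=2), Z_2's equation is replaced by Z_2=2 for every unit. Per-unit Z_3: 10, -2, 8, 0, 16. Mean = 6.4.

6.4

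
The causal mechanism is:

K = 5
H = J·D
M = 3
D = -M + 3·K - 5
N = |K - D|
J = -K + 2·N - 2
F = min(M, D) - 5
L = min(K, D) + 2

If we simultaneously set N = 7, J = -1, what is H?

Setting N = 7, J = -1 by intervention discards those variables' equations.
D = -M + 3·K - 5  [with M=3, K=5]  = 7
H = J·D  [with J=-1, D=7]  = -7

-7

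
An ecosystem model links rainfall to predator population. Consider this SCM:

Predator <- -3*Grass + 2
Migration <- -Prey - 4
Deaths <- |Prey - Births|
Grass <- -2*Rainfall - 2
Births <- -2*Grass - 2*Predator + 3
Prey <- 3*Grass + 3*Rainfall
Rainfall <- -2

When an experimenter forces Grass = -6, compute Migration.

20

Under do(Grass=-6), the mechanism Grass <- -2*Rainfall - 2 is discarded; Grass is fixed at -6.
Prey = 3*Grass + 3*Rainfall  [with Grass=-6, Rainfall=-2]  = -24
Migration = -Prey - 4  [with Prey=-24]  = 20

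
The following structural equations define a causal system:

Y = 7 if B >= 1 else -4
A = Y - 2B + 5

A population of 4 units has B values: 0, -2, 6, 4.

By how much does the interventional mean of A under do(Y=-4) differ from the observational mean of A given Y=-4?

Every unit gets Y=-4 under the intervention. A values become 1, 5, -11, -7; E[A|do(Y=-4)] = -3.
Conditioning on Y=-4 selects the 2 unit(s) with B ∈ {0, -2}. Their A values: 1, 5. Mean = 3.
Difference = -3 − 3 = -6.

-6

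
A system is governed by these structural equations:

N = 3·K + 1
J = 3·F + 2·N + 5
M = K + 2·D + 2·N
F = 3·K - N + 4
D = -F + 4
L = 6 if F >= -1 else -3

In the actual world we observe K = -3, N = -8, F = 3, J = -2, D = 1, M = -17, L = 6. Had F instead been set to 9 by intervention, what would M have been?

-29

The intervention breaks the incoming arrows to F: F = 3·K - N + 4 no longer applies, and F = 9.
N = 3·K + 1  [with K=-3]  = -8
D = -F + 4  [with F=9]  = -5
M = K + 2·D + 2·N  [with K=-3, D=-5, N=-8]  = -29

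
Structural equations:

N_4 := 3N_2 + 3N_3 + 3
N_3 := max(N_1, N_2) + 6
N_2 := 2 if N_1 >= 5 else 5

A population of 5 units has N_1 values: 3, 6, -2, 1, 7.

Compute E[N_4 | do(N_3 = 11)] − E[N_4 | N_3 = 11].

-3.6

Every unit gets N_3=11 under the intervention. N_4 values become 51, 42, 51, 51, 42; E[N_4|do(N_3=11)] = 47.4.
Observing N_3=11 restricts to units where N_3's equation naturally yields 11: N_1 ∈ {3, -2, 1}. In that subpopulation N_4 = 51, 51, 51, mean 51.
Difference = 47.4 − 51 = -3.6.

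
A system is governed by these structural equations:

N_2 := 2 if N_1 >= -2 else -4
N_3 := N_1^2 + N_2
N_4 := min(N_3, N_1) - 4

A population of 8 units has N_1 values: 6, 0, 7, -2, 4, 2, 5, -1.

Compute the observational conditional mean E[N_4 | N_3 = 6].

-4

Conditioning on N_3=6 selects the 2 unit(s) with N_1 ∈ {-2, 2}. Their N_4 values: -6, -2. Mean = -4.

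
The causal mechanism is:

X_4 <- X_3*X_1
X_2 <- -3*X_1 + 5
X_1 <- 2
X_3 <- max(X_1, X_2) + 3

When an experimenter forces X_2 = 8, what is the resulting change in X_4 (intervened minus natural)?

Under do(X_2=8), the mechanism X_2 <- -3*X_1 + 5 is discarded; X_2 is fixed at 8.
X_3 = max(X_1, X_2) + 3  [with X_1=2, X_2=8]  = 11
X_4 = X_3*X_1  [with X_3=11, X_1=2]  = 22
Without intervention: X_2 = -3*X_1 + 5  [with X_1=2]  = -1; X_3 = max(X_1, X_2) + 3  [with X_1=2, X_2=-1]  = 5; X_4 = X_3*X_1  [with X_3=5, X_1=2]  = 10.
Change = 22 − 10 = 12.

12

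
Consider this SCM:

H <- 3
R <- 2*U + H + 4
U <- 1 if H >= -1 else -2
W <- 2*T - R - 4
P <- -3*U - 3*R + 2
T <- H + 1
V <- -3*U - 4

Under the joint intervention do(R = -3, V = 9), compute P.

8

Under do(R = -3, V = 9), each intervened variable's structural equation is replaced by its fixed value.
U = 1 if H >= -1 else -2  [with H=3]  = 1
P = -3*U - 3*R + 2  [with U=1, R=-3]  = 8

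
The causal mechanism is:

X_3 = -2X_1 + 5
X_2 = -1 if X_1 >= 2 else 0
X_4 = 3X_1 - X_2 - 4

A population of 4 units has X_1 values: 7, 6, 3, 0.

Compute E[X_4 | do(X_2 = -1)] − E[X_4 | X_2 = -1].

do(X_2=-1) breaks X_2's dependence on X_1. With X_2=-1 fixed, X_4 across the units is 18, 15, 6, -3, mean 9.
Observing X_2=-1 restricts to units where X_2's equation naturally yields -1: X_1 ∈ {7, 6, 3}. In that subpopulation X_4 = 18, 15, 6, mean 13.
Difference = 9 − 13 = -4.

-4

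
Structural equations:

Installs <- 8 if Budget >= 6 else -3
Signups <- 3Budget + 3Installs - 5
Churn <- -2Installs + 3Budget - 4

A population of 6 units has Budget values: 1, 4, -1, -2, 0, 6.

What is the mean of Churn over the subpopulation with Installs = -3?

Conditioning on Installs=-3 selects the 5 unit(s) with Budget ∈ {1, 4, -1, -2, 0}. Their Churn values: 5, 14, -1, -4, 2. Mean = 3.2.

3.2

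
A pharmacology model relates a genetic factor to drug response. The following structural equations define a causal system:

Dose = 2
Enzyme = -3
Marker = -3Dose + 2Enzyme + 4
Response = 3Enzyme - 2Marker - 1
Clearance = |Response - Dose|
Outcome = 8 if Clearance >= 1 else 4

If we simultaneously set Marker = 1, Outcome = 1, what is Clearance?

The joint intervention fixes Marker = 1, Outcome = 1, removing each variable's own equation.
Response = 3Enzyme - 2Marker - 1  [with Enzyme=-3, Marker=1]  = -12
Clearance = |Response - Dose|  [with Response=-12, Dose=2]  = 14

14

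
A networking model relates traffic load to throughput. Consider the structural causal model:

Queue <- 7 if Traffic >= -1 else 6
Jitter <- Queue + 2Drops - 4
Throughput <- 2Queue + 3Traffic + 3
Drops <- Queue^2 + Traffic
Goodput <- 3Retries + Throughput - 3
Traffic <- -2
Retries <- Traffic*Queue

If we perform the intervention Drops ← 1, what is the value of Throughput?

The intervention breaks the incoming arrows to Drops: Drops <- Queue^2 + Traffic no longer applies, and Drops = 1.
No directed path runs from Drops to Throughput, so Throughput keeps its natural value.
Queue = 7 if Traffic >= -1 else 6  [with Traffic=-2]  = 6
Throughput = 2Queue + 3Traffic + 3  [with Queue=6, Traffic=-2]  = 9

9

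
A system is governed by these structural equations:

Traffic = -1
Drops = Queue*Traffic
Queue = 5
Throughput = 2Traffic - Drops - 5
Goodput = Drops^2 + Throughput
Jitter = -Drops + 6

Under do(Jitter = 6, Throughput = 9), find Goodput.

34

The joint intervention fixes Jitter = 6, Throughput = 9, removing each variable's own equation.
Drops = Queue*Traffic  [with Queue=5, Traffic=-1]  = -5
Goodput = Drops^2 + Throughput  [with Drops=-5, Throughput=9]  = 34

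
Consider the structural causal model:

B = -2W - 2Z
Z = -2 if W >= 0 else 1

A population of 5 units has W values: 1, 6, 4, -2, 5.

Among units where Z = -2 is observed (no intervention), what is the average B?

E[B|Z=-2] averages over only the 4 units with Z=-2 (W = 1, 6, 4, 5): B = 2, -8, -4, -6, mean -4.

-4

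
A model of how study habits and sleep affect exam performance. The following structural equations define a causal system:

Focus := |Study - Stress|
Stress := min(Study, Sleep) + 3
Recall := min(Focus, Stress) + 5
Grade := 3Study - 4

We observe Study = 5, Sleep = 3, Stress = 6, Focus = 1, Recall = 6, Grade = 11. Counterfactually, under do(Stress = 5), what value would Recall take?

5

do(Stress=5) replaces the equation Stress := min(Study, Sleep) + 3 with the constant Stress = 5.
Focus = |Study - Stress|  [with Study=5, Stress=5]  = 0
Recall = min(Focus, Stress) + 5  [with Focus=0, Stress=5]  = 5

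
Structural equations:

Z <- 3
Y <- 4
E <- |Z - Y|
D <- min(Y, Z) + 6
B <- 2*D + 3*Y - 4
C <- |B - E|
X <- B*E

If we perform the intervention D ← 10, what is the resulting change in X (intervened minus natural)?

2

The intervention breaks the incoming arrows to D: D <- min(Y, Z) + 6 no longer applies, and D = 10.
E = |Z - Y|  [with Z=3, Y=4]  = 1
B = 2*D + 3*Y - 4  [with D=10, Y=4]  = 28
X = B*E  [with B=28, E=1]  = 28
Without intervention: E = |Z - Y|  [with Z=3, Y=4]  = 1; D = min(Y, Z) + 6  [with Y=4, Z=3]  = 9; B = 2*D + 3*Y - 4  [with D=9, Y=4]  = 26; X = B*E  [with B=26, E=1]  = 26.
Change = 28 − 26 = 2.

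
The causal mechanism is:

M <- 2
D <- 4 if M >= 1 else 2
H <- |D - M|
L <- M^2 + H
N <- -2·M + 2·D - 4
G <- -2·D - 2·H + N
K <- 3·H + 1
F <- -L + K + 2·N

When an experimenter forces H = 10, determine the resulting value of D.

Under do(H=10), the mechanism H <- |D - M| is discarded; H is fixed at 10.
Since D is not a descendant of the intervened variable, it is unaffected.
D = 4 if M >= 1 else 2  [with M=2]  = 4

4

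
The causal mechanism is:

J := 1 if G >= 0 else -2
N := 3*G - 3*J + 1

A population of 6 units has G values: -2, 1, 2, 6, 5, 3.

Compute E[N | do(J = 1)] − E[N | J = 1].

-2.7

do(J=1) breaks J's dependence on G. With J=1 fixed, N across the units is -8, 1, 4, 16, 13, 7, mean 5.5.
E[N|J=1] averages over only the 5 units with J=1 (G = 1, 2, 6, 5, 3): N = 1, 4, 16, 13, 7, mean 8.2.
Difference = 5.5 − 8.2 = -2.7.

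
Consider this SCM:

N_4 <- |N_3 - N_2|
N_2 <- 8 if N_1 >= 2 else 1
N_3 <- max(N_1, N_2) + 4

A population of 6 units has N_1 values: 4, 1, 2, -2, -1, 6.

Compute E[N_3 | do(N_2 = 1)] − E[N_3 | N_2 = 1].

1.5

The intervention sets N_2=1 in all 6 units regardless of N_1. Recomputing N_3 per unit gives 8, 5, 6, 5, 5, 10; average 6.5.
Conditioning on N_2=1 selects the 3 unit(s) with N_1 ∈ {1, -2, -1}. Their N_3 values: 5, 5, 5. Mean = 5.
Difference = 6.5 − 5 = 1.5.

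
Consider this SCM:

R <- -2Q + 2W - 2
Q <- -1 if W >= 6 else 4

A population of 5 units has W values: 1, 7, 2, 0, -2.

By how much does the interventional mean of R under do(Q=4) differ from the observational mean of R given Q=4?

2.7

do(Q=4) breaks Q's dependence on W. With Q=4 fixed, R across the units is -8, 4, -6, -10, -14, mean -6.8.
Conditioning on Q=4 selects the 4 unit(s) with W ∈ {1, 2, 0, -2}. Their R values: -8, -6, -10, -14. Mean = -9.5.
Difference = -6.8 − (-9.5) = 2.7.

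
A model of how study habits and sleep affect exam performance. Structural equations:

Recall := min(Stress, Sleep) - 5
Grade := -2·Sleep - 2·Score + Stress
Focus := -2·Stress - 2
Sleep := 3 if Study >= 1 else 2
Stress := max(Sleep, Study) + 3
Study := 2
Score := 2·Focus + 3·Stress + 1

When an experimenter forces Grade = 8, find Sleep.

3

Under do(Grade=8), the mechanism Grade := -2·Sleep - 2·Score + Stress is discarded; Grade is fixed at 8.
Sleep is not downstream of the intervention, so its value is determined by the original equations.
Sleep = 3 if Study >= 1 else 2  [with Study=2]  = 3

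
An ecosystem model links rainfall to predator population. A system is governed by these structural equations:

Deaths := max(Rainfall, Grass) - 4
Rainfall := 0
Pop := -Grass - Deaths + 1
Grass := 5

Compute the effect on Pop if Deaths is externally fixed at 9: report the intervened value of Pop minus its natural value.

The intervention breaks the incoming arrows to Deaths: Deaths := max(Rainfall, Grass) - 4 no longer applies, and Deaths = 9.
Pop = -Grass - Deaths + 1  [with Grass=5, Deaths=9]  = -13
Without intervention: Deaths = max(Rainfall, Grass) - 4  [with Rainfall=0, Grass=5]  = 1; Pop = -Grass - Deaths + 1  [with Grass=5, Deaths=1]  = -5.
Change = -13 − (-5) = -8.

-8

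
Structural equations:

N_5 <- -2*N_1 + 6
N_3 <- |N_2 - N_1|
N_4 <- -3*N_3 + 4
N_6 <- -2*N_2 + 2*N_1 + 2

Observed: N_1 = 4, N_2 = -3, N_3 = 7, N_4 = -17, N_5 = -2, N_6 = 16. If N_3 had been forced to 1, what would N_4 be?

1

The intervention breaks the incoming arrows to N_3: N_3 <- |N_2 - N_1| no longer applies, and N_3 = 1.
N_4 = -3*N_3 + 4  [with N_3=1]  = 1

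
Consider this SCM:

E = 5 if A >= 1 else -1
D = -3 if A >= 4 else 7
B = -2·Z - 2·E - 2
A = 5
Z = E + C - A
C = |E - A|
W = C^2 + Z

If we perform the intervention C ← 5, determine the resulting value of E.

5

Under do(C=5), the mechanism C = |E - A| is discarded; C is fixed at 5.
Since E is not a descendant of the intervened variable, it is unaffected.
E = 5 if A >= 1 else -1  [with A=5]  = 5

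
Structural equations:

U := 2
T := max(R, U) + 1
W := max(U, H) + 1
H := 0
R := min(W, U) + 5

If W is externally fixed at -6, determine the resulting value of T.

do(W=-6) replaces the equation W := max(U, H) + 1 with the constant W = -6.
R = min(W, U) + 5  [with W=-6, U=2]  = -1
T = max(R, U) + 1  [with R=-1, U=2]  = 3

3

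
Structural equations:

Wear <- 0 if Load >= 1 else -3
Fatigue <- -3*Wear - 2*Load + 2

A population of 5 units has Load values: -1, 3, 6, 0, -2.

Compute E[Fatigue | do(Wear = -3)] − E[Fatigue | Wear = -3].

Every unit gets Wear=-3 under the intervention. Fatigue values become 13, 5, -1, 11, 15; E[Fatigue|do(Wear=-3)] = 8.6.
Observing Wear=-3 restricts to units where Wear's equation naturally yields -3: Load ∈ {-1, 0, -2}. In that subpopulation Fatigue = 13, 11, 15, mean 13.
Difference = 8.6 − 13 = -4.4.

-4.4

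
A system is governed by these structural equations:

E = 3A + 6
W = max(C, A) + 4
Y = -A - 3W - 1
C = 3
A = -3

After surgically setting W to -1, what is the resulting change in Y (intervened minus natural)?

The intervention breaks the incoming arrows to W: W = max(C, A) + 4 no longer applies, and W = -1.
Y = -A - 3W - 1  [with A=-3, W=-1]  = 5
Without intervention: W = max(C, A) + 4  [with C=3, A=-3]  = 7; Y = -A - 3W - 1  [with A=-3, W=7]  = -19.
Change = 5 − (-19) = 24.

24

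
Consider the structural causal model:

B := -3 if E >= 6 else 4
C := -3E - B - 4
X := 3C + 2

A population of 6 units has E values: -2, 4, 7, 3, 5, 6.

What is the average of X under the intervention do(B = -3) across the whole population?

Under do(B=-3), B's equation is replaced by B=-3 for every unit. Per-unit X: 17, -37, -64, -28, -46, -55. Mean = -35.5.

-35.5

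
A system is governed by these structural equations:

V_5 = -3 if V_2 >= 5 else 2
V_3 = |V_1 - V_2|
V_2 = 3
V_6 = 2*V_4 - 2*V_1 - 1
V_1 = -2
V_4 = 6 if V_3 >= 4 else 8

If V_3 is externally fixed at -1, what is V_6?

The intervention breaks the incoming arrows to V_3: V_3 = |V_1 - V_2| no longer applies, and V_3 = -1.
V_4 = 6 if V_3 >= 4 else 8  [with V_3=-1]  = 8
V_6 = 2*V_4 - 2*V_1 - 1  [with V_4=8, V_1=-2]  = 19

19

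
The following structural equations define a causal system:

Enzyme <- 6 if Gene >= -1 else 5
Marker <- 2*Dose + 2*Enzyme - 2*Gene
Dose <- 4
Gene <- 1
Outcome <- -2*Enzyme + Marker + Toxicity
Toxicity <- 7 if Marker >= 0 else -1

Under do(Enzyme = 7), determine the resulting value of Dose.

Under do(Enzyme=7), the mechanism Enzyme <- 6 if Gene >= -1 else 5 is discarded; Enzyme is fixed at 7.
Since Dose is not a descendant of the intervened variable, it is unaffected.

4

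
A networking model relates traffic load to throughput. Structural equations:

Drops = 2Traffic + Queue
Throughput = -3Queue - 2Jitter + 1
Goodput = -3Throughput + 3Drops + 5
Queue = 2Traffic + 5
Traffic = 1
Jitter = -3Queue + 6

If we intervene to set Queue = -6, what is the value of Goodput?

Under do(Queue=-6), the mechanism Queue = 2Traffic + 5 is discarded; Queue is fixed at -6.
Drops = 2Traffic + Queue  [with Traffic=1, Queue=-6]  = -4
Jitter = -3Queue + 6  [with Queue=-6]  = 24
Throughput = -3Queue - 2Jitter + 1  [with Queue=-6, Jitter=24]  = -29
Goodput = -3Throughput + 3Drops + 5  [with Throughput=-29, Drops=-4]  = 80

80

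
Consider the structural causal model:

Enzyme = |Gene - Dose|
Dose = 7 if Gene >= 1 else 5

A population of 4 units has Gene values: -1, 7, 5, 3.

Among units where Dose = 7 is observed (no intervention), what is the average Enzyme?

Observing Dose=7 restricts to units where Dose's equation naturally yields 7: Gene ∈ {7, 5, 3}. In that subpopulation Enzyme = 0, 2, 4, mean 2.

2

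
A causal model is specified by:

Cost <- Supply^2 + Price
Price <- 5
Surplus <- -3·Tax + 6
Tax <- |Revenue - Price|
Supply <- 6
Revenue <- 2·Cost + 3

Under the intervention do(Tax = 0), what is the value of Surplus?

6

The intervention breaks the incoming arrows to Tax: Tax <- |Revenue - Price| no longer applies, and Tax = 0.
Surplus = -3·Tax + 6  [with Tax=0]  = 6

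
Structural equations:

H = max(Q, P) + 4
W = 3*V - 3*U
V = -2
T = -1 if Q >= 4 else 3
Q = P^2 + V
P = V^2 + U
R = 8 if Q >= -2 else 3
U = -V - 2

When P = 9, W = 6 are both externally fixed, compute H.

The joint intervention fixes P = 9, W = 6, removing each variable's own equation.
Q = P^2 + V  [with P=9, V=-2]  = 79
H = max(Q, P) + 4  [with Q=79, P=9]  = 83

83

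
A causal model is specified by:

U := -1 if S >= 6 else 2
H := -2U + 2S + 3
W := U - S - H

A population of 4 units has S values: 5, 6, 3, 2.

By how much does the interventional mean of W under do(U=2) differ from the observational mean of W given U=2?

-2

Every unit gets U=2 under the intervention. W values become -12, -15, -6, -3; E[W|do(U=2)] = -9.
Observing U=2 restricts to units where U's equation naturally yields 2: S ∈ {5, 3, 2}. In that subpopulation W = -12, -6, -3, mean -7.
Difference = -9 − (-7) = -2.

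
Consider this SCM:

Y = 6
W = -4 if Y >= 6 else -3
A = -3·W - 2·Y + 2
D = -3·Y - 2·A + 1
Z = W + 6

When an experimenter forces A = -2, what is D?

-13

The intervention breaks the incoming arrows to A: A = -3·W - 2·Y + 2 no longer applies, and A = -2.
D = -3·Y - 2·A + 1  [with Y=6, A=-2]  = -13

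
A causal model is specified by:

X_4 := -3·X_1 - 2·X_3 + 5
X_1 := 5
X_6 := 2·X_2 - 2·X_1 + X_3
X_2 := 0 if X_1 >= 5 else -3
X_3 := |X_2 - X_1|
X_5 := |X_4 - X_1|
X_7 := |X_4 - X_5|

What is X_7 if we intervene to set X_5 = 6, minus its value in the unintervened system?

-19

Under do(X_5=6), the mechanism X_5 := |X_4 - X_1| is discarded; X_5 is fixed at 6.
X_2 = 0 if X_1 >= 5 else -3  [with X_1=5]  = 0
X_3 = |X_2 - X_1|  [with X_2=0, X_1=5]  = 5
X_4 = -3·X_1 - 2·X_3 + 5  [with X_1=5, X_3=5]  = -20
X_7 = |X_4 - X_5|  [with X_4=-20, X_5=6]  = 26
Without intervention: X_2 = 0 if X_1 >= 5 else -3  [with X_1=5]  = 0; X_3 = |X_2 - X_1|  [with X_2=0, X_1=5]  = 5; X_4 = -3·X_1 - 2·X_3 + 5  [with X_1=5, X_3=5]  = -20; X_5 = |X_4 - X_1|  [with X_4=-20, X_1=5]  = 25; X_7 = |X_4 - X_5|  [with X_4=-20, X_5=25]  = 45.
Change = 26 − 45 = -19.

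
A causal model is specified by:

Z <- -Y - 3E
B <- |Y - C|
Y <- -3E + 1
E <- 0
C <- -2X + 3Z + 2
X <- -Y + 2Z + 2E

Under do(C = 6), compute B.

5

The intervention breaks the incoming arrows to C: C <- -2X + 3Z + 2 no longer applies, and C = 6.
Y = -3E + 1  [with E=0]  = 1
B = |Y - C|  [with Y=1, C=6]  = 5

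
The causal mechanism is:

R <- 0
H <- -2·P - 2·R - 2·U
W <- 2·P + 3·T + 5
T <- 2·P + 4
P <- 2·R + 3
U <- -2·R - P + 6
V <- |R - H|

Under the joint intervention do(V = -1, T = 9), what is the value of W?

38

Setting V = -1, T = 9 by intervention discards those variables' equations.
P = 2·R + 3  [with R=0]  = 3
W = 2·P + 3·T + 5  [with P=3, T=9]  = 38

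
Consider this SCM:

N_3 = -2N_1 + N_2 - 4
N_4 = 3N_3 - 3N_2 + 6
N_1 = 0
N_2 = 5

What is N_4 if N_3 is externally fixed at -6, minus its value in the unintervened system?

-21

The intervention breaks the incoming arrows to N_3: N_3 = -2N_1 + N_2 - 4 no longer applies, and N_3 = -6.
N_4 = 3N_3 - 3N_2 + 6  [with N_3=-6, N_2=5]  = -27
Without intervention: N_3 = -2N_1 + N_2 - 4  [with N_1=0, N_2=5]  = 1; N_4 = 3N_3 - 3N_2 + 6  [with N_3=1, N_2=5]  = -6.
Change = -27 − (-6) = -21.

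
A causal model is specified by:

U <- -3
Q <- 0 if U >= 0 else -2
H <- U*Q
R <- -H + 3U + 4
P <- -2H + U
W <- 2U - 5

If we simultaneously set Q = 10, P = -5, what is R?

The joint intervention fixes Q = 10, P = -5, removing each variable's own equation.
H = U*Q  [with U=-3, Q=10]  = -30
R = -H + 3U + 4  [with H=-30, U=-3]  = 25

25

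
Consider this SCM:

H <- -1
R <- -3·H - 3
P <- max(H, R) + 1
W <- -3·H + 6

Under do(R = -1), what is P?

The intervention breaks the incoming arrows to R: R <- -3·H - 3 no longer applies, and R = -1.
P = max(H, R) + 1  [with H=-1, R=-1]  = 0

0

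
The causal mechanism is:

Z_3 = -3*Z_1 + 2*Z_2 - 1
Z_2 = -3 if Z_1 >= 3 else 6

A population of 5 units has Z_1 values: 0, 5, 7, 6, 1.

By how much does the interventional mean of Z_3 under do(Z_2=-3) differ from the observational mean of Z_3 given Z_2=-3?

The intervention sets Z_2=-3 in all 5 units regardless of Z_1. Recomputing Z_3 per unit gives -7, -22, -28, -25, -10; average -18.4.
Conditioning on Z_2=-3 selects the 3 unit(s) with Z_1 ∈ {5, 7, 6}. Their Z_3 values: -22, -28, -25. Mean = -25.
Difference = -18.4 − (-25) = 6.6.

6.6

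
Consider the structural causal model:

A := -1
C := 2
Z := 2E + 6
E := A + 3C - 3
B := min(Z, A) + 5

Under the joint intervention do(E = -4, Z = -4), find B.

1

Setting E = -4, Z = -4 by intervention discards those variables' equations.
B = min(Z, A) + 5  [with Z=-4, A=-1]  = 1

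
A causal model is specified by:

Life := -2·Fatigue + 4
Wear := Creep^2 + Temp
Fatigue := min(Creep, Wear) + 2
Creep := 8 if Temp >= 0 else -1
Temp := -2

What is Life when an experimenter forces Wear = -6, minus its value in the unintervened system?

10

do(Wear=-6) replaces the equation Wear := Creep^2 + Temp with the constant Wear = -6.
Creep = 8 if Temp >= 0 else -1  [with Temp=-2]  = -1
Fatigue = min(Creep, Wear) + 2  [with Creep=-1, Wear=-6]  = -4
Life = -2·Fatigue + 4  [with Fatigue=-4]  = 12
Without intervention: Creep = 8 if Temp >= 0 else -1  [with Temp=-2]  = -1; Wear = Creep^2 + Temp  [with Creep=-1, Temp=-2]  = -1; Fatigue = min(Creep, Wear) + 2  [with Creep=-1, Wear=-1]  = 1; Life = -2·Fatigue + 4  [with Fatigue=1]  = 2.
Change = 12 − 2 = 10.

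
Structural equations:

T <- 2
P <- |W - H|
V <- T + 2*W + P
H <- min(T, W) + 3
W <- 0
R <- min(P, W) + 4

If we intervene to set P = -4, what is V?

Intervening sets P = -4 and removes its equation (P <- |W - H|).
V = T + 2*W + P  [with T=2, W=0, P=-4]  = -2

-2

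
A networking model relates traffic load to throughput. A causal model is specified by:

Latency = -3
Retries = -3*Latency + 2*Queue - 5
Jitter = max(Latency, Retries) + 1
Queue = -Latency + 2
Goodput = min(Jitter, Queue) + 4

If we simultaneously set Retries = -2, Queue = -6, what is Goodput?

Setting Retries = -2, Queue = -6 by intervention discards those variables' equations.
Jitter = max(Latency, Retries) + 1  [with Latency=-3, Retries=-2]  = -1
Goodput = min(Jitter, Queue) + 4  [with Jitter=-1, Queue=-6]  = -2

-2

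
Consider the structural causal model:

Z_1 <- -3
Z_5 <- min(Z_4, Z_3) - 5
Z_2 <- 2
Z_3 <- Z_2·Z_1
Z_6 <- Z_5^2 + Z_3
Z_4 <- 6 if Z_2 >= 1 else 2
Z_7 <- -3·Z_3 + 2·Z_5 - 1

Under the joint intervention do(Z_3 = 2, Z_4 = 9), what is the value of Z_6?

Setting Z_3 = 2, Z_4 = 9 by intervention discards those variables' equations.
Z_5 = min(Z_4, Z_3) - 5  [with Z_4=9, Z_3=2]  = -3
Z_6 = Z_5^2 + Z_3  [with Z_5=-3, Z_3=2]  = 11

11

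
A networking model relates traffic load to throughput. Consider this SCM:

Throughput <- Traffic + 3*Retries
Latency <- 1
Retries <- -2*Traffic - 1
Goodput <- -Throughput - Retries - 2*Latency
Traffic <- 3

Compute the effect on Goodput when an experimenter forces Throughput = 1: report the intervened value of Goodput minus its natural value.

Intervening sets Throughput = 1 and removes its equation (Throughput <- Traffic + 3*Retries).
Retries = -2*Traffic - 1  [with Traffic=3]  = -7
Goodput = -Throughput - Retries - 2*Latency  [with Throughput=1, Retries=-7, Latency=1]  = 4
Without intervention: Retries = -2*Traffic - 1  [with Traffic=3]  = -7; Throughput = Traffic + 3*Retries  [with Traffic=3, Retries=-7]  = -18; Goodput = -Throughput - Retries - 2*Latency  [with Throughput=-18, Retries=-7, Latency=1]  = 23.
Change = 4 − 23 = -19.

-19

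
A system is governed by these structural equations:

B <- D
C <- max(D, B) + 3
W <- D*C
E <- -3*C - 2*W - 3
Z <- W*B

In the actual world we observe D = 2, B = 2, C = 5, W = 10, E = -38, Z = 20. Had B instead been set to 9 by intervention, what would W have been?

Under do(B=9), the mechanism B <- D is discarded; B is fixed at 9.
C = max(D, B) + 3  [with D=2, B=9]  = 12
W = D*C  [with D=2, C=12]  = 24

24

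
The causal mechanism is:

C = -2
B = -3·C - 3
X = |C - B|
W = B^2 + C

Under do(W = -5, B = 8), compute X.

Setting W = -5, B = 8 by intervention discards those variables' equations.
X = |C - B|  [with C=-2, B=8]  = 10

10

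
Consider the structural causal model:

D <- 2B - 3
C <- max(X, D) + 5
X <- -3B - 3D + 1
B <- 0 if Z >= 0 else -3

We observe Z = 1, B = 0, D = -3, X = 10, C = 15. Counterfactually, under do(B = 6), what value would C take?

14

do(B=6) replaces the equation B <- 0 if Z >= 0 else -3 with the constant B = 6.
D = 2B - 3  [with B=6]  = 9
X = -3B - 3D + 1  [with B=6, D=9]  = -44
C = max(X, D) + 5  [with X=-44, D=9]  = 14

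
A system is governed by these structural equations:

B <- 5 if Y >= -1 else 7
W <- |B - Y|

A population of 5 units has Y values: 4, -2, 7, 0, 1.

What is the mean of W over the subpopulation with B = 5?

3

E[W|B=5] averages over only the 4 units with B=5 (Y = 4, 7, 0, 1): W = 1, 2, 5, 4, mean 3.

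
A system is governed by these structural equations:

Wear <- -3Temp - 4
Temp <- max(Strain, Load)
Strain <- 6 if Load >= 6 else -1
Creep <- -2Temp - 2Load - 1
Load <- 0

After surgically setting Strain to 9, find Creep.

-19

Under do(Strain=9), the mechanism Strain <- 6 if Load >= 6 else -1 is discarded; Strain is fixed at 9.
Temp = max(Strain, Load)  [with Strain=9, Load=0]  = 9
Creep = -2Temp - 2Load - 1  [with Temp=9, Load=0]  = -19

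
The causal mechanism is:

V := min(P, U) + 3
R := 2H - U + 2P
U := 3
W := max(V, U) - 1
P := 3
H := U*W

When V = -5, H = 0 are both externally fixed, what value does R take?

Setting V = -5, H = 0 by intervention discards those variables' equations.
R = 2H - U + 2P  [with H=0, U=3, P=3]  = 3

3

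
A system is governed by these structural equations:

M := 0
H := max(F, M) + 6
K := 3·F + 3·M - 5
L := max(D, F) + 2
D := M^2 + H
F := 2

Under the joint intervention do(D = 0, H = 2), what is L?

The joint intervention fixes D = 0, H = 2, removing each variable's own equation.
L = max(D, F) + 2  [with D=0, F=2]  = 4

4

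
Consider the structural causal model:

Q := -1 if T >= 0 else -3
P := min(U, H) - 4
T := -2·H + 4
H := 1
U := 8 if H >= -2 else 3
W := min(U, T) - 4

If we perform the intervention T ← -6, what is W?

do(T=-6) replaces the equation T := -2·H + 4 with the constant T = -6.
U = 8 if H >= -2 else 3  [with H=1]  = 8
W = min(U, T) - 4  [with U=8, T=-6]  = -10

-10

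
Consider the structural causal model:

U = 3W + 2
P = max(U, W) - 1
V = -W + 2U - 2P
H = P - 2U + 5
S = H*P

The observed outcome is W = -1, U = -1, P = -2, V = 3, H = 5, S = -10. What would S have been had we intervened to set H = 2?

-4

The intervention breaks the incoming arrows to H: H = P - 2U + 5 no longer applies, and H = 2.
U = 3W + 2  [with W=-1]  = -1
P = max(U, W) - 1  [with U=-1, W=-1]  = -2
S = H*P  [with H=2, P=-2]  = -4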